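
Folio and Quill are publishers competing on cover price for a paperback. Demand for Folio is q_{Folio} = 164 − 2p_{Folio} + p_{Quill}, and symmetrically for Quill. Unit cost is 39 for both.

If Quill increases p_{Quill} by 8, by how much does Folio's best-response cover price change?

2

Folio's profit: π = (p_{Folio} − 39)(164 − 2p_{Folio} + p_{Quill}).
∂π/∂p_{Folio} = 242 − 4p_{Folio} + p_{Quill} = 0 ⇒ p_{Folio} = 60.5 + 0.25p_{Quill}.
The reaction-function slope is 0.25, so an 8-unit rise in p_{Quill} moves p_{Folio} by 0.25 × 8 = 2. Folio's best response rises — the actions are strategic complements.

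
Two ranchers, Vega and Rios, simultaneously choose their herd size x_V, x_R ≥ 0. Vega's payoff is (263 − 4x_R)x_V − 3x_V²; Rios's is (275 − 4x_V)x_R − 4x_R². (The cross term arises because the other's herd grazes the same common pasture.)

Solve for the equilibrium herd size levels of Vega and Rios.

31.375, 18.6875

Expanding Vega's payoff: 263x_V − 4x_Rx_V − 3x_V².
∂π/∂x_V = 263 − 4x_R − 6x_V = 0, so x_V = 263/6 − (2/3)x_R.
Likewise for Rios: x_R = 34.375 − 0.5x_V.
Substituting the second reaction function into the first: x_V = 263/6 − (2/3)(34.375 − 0.5x_V), which gives (2/3)x_V = 251/12 ⇒ x_V = 31.375.
Then x_R = 34.375 − 0.5·31.375 = 18.6875.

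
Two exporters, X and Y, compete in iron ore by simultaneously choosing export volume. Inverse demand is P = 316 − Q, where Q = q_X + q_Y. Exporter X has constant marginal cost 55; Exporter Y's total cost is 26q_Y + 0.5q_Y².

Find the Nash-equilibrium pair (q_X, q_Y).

Exporter X's profit: π = q_X(316 − (q_X + q_Y)) − 55q_X.
∂π/∂q_X = 261 − 2q_X − q_Y = 0, so q_X = 130.5 − 0.5q_Y.
For Y: ∂π/∂q_Y = 290 − 3q_Y − q_X = 0 ⇒ q_Y = 290/3 − (1/3)q_X.
Plugging q_Y into X's best response: q_X = 130.5 − 0.5(290/3 − (1/3)q_X) ⇒ (5/6)q_X = 493/6, so q_X = 98.6.
Then q_Y = 290/3 − (1/3)·98.6 = 63.8.

98.6, 63.8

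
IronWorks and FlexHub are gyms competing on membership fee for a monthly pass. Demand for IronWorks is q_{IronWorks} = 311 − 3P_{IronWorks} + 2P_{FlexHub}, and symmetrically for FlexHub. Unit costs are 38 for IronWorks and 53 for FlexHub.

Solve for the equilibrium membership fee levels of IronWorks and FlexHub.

IronWorks's profit: π = (P_{IronWorks} − 38)(311 − 3P_{IronWorks} + 2P_{FlexHub}).
∂π/∂P_{IronWorks} = 425 − 6P_{IronWorks} + 2P_{FlexHub} = 0 ⇒ P_{IronWorks} = 425/6 + (1/3)P_{FlexHub}.
Similarly P_{FlexHub} = 235/3 + (1/3)P_{IronWorks}.
Solving the two reaction functions simultaneously: (1 − (1/3)(1/3))P_{IronWorks} = 425/6 + (1/3)·(235/3), so (8/9)P_{IronWorks} = 1745/18 and P_{IronWorks} = 109.0625.
Then P_{FlexHub} = 235/3 + (1/3)·109.0625 = 114.6875.

109.0625, 114.6875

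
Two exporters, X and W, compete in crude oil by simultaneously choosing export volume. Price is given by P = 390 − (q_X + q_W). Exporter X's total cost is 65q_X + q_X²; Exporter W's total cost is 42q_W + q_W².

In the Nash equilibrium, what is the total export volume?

134.6

Exporter X's profit: π = q_X(390 − (q_X + q_W)) − 65q_X − q_X².
∂π/∂q_X = 325 − 4q_X − q_W = 0, so q_X = 81.25 − 0.25q_W.
By the same steps for W: q_W = 87 − 0.25q_X.
Solving the two reaction functions simultaneously: (1 − (−0.25)(−0.25))q_X = 81.25 − 0.25·87, so 0.9375q_X = 59.5 and q_X = 952/15.
Then q_W = 87 − 0.25·(952/15) = 1067/15.
Total export volume: 952/15 + 1067/15 = 134.6.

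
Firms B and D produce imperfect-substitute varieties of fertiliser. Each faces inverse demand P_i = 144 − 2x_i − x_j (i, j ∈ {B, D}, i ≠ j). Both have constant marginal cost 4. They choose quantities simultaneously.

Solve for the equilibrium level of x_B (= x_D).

Firm B's profit: π = x_B(144 − 2x_B − x_D) − 4x_B.
∂π/∂x_B = 140 − 4x_B − x_D = 0 ⇒ x_B = 35 − 0.25x_D.
Setting x_B = x_D in the reaction function: x_B = 35 − 0.25x_B, so x_B = 35 / 1.25 = 28.

28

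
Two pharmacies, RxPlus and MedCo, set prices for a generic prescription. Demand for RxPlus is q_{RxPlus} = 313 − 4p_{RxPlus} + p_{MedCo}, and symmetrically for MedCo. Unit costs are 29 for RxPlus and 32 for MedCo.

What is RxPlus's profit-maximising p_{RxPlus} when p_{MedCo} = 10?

RxPlus's profit: π = (p_{RxPlus} − 29)(313 − 4p_{RxPlus} + p_{MedCo}).
∂π/∂p_{RxPlus} = 429 − 8p_{RxPlus} + p_{MedCo} = 0 ⇒ p_{RxPlus} = 53.625 + 0.125p_{MedCo}.
At p_{MedCo} = 10: p_{RxPlus} = 53.625 + 0.125·10 = 54.875.

54.875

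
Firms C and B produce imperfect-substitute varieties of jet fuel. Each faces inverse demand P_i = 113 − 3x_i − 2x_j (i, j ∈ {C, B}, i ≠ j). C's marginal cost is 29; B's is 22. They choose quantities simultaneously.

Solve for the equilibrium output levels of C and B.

10.0625, 11.8125

Firm C's profit: π = x_C(113 − 3x_C − 2x_B) − 29x_C.
∂π/∂x_C = 84 − 6x_C − 2x_B = 0 ⇒ x_C = 14 − (1/3)x_B.
Similarly x_B = 91/6 − (1/3)x_C.
Substituting the second reaction function into the first: x_C = 14 − (1/3)(91/6 − (1/3)x_C), which gives (8/9)x_C = 161/18 ⇒ x_C = 10.0625.
Then x_B = 91/6 − (1/3)·10.0625 = 11.8125.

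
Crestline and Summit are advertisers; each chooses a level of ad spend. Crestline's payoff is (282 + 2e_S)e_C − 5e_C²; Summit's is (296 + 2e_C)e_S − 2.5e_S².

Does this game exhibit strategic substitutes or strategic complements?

strategic complements

Expanding Crestline's payoff: 282e_C + 2e_Se_C − 5e_C².
∂π/∂e_C = 282 + 2e_S − 10e_C = 0, so e_C = 28.2 + 0.2e_S.
The best-response slope de_C/de_S = 0.2 > 0: the reaction function is upward-sloping, so the choices are strategic complements.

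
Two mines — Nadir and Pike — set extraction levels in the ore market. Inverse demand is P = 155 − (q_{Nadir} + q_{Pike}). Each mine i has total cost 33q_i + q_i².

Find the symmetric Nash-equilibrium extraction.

Mine Nadir's profit: π = q_{Nadir}(155 − (q_{Nadir} + q_{Pike})) − 33q_{Nadir} − q_{Nadir}².
∂π/∂q_{Nadir} = 122 − 4q_{Nadir} − q_{Pike} = 0, so q_{Nadir} = 30.5 − 0.25q_{Pike}.
The game is symmetric, so in equilibrium q_{Pike} = q_{Nadir}: the reaction function gives 1.25q_{Nadir} = 30.5, hence q_{Nadir} = 24.4.

24.4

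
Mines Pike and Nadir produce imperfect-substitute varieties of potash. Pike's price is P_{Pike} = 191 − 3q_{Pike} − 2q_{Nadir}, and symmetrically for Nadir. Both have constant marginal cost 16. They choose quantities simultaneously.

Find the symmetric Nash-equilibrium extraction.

21.875

Mine Pike's profit: π = q_{Pike}(191 − 3q_{Pike} − 2q_{Nadir}) − 16q_{Pike}.
∂π/∂q_{Pike} = 175 − 6q_{Pike} − 2q_{Nadir} = 0 ⇒ q_{Pike} = 175/6 − (1/3)q_{Nadir}.
Setting q_{Pike} = q_{Nadir} in the reaction function: q_{Pike} = 175/6 − (1/3)q_{Pike}, so q_{Pike} = (175/6) / (4/3) = 21.875.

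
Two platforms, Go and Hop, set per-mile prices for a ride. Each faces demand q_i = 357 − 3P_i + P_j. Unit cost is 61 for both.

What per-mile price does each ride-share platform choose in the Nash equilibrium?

Go's profit: π = (P_{Go} − 61)(357 − 3P_{Go} + P_{Hop}).
∂π/∂P_{Go} = 540 − 6P_{Go} + P_{Hop} = 0 ⇒ P_{Go} = 90 + (1/6)P_{Hop}.
Setting P_{Go} = P_{Hop} in the reaction function: P_{Go} = 90 + (1/6)P_{Go}, so P_{Go} = 90 / (5/6) = 108.

108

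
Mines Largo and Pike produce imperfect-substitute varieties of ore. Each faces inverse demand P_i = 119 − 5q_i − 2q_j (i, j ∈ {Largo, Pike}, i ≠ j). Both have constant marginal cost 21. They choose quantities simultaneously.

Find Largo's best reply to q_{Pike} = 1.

9.6

Mine Largo's profit: π = q_{Largo}(119 − 5q_{Largo} − 2q_{Pike}) − 21q_{Largo}.
∂π/∂q_{Largo} = 98 − 10q_{Largo} − 2q_{Pike} = 0 ⇒ q_{Largo} = 9.8 − 0.2q_{Pike}.
At q_{Pike} = 1: q_{Largo} = 9.8 − 0.2·1 = 9.6.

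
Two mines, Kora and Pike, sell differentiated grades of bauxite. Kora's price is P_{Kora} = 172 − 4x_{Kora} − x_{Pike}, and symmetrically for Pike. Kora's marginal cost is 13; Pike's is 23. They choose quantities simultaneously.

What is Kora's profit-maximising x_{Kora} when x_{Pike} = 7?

Mine Kora's profit: π = x_{Kora}(172 − 4x_{Kora} − x_{Pike}) − 13x_{Kora}.
∂π/∂x_{Kora} = 159 − 8x_{Kora} − x_{Pike} = 0 ⇒ x_{Kora} = 19.875 − 0.125x_{Pike}.
At x_{Pike} = 7: x_{Kora} = 19.875 − 0.125·7 = 19.

19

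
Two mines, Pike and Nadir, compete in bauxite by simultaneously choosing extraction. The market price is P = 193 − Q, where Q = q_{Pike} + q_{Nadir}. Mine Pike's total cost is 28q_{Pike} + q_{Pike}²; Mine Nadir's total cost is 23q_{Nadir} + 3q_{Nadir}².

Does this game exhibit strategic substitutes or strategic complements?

strategic substitutes

Mine Pike's profit: π = q_{Pike}(193 − (q_{Pike} + q_{Nadir})) − 28q_{Pike} − q_{Pike}².
∂π/∂q_{Pike} = 165 − 4q_{Pike} − q_{Nadir} = 0, so q_{Pike} = 41.25 − 0.25q_{Nadir}.
The best-response slope dq_{Pike}/dq_{Nadir} = −0.25 < 0: the reaction function is downward-sloping, so the choices are strategic substitutes.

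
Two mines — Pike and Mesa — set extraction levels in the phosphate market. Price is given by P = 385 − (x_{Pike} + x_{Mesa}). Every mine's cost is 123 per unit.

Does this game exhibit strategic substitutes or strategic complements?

strategic substitutes

Mine Pike's profit: π = x_{Pike}(385 − (x_{Pike} + x_{Mesa})) − 123x_{Pike}.
∂π/∂x_{Pike} = 262 − 2x_{Pike} − x_{Mesa} = 0, so x_{Pike} = 131 − 0.5x_{Mesa}.
The best-response slope dx_{Pike}/dx_{Mesa} = −0.5 < 0: the reaction function is downward-sloping, so the choices are strategic substitutes.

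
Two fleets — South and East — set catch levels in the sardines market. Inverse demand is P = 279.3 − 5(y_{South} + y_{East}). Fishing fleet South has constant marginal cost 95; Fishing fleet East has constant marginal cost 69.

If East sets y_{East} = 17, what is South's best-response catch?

9.93

Fishing fleet South's profit: π = y_{South}(279.3 − 5(y_{South} + y_{East})) − 95y_{South}.
∂π/∂y_{South} = 184.3 − 10y_{South} − 5y_{East} = 0, so y_{South} = 18.43 − 0.5y_{East}.
At y_{East} = 17: y_{South} = 18.43 − 0.5·17 = 9.93.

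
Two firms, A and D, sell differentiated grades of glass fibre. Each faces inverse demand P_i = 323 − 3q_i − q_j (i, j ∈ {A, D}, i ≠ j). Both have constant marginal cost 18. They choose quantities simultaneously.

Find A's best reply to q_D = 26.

Firm A's profit: π = q_A(323 − 3q_A − q_D) − 18q_A.
∂π/∂q_A = 305 − 6q_A − q_D = 0 ⇒ q_A = 305/6 − (1/6)q_D.
At q_D = 26: q_A = 305/6 − (1/6)·26 = 46.5.

46.5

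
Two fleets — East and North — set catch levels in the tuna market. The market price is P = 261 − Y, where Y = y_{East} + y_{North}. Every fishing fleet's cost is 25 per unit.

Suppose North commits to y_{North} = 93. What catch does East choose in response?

71.5

Fishing fleet East's profit: π = y_{East}(261 − (y_{East} + y_{North})) − 25y_{East}.
∂π/∂y_{East} = 236 − 2y_{East} − y_{North} = 0, so y_{East} = 118 − 0.5y_{North}.
At y_{North} = 93: y_{East} = 118 − 0.5·93 = 71.5.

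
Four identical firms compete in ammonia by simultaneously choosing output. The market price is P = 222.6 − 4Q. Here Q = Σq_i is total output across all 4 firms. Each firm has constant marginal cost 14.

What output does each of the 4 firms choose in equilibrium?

10.43

A representative firm's profit is π_i = q_i(222.6 − 4Q) − 14q_i, with Q = q_i + Σ_{j≠i} q_j.
First-order condition: 208.6 − 8q_i − 4Σ_{j≠i} q_j = 0.
With identical firms, set every q_j = q: then 208.6 − 8q − 12q = 0, i.e. q = 208.6/20 = 10.43.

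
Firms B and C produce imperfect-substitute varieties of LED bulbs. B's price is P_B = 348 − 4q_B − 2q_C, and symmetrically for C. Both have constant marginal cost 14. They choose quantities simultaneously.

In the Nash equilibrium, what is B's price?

147.6

Firm B's profit: π = q_B(348 − 4q_B − 2q_C) − 14q_B.
∂π/∂q_B = 334 − 8q_B − 2q_C = 0 ⇒ q_B = 41.75 − 0.25q_C.
By symmetry q_C = q_B; substituting into the reaction function, 1.25q_B = 41.75 and q_B = 33.4.
P_B = 348 − 4·33.4 − 2·33.4 = 147.6.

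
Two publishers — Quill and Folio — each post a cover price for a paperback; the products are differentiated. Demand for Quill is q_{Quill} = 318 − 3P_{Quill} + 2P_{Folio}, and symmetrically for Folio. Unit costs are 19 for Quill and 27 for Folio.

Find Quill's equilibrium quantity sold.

228.75

Quill's profit: π = (P_{Quill} − 19)(318 − 3P_{Quill} + 2P_{Folio}).
∂π/∂P_{Quill} = 375 − 6P_{Quill} + 2P_{Folio} = 0 ⇒ P_{Quill} = 62.5 + (1/3)P_{Folio}.
Similarly P_{Folio} = 66.5 + (1/3)P_{Quill}.
Solving the two reaction functions simultaneously: (1 − (1/3)(1/3))P_{Quill} = 62.5 + (1/3)·66.5, so (8/9)P_{Quill} = 254/3 and P_{Quill} = 95.25.
Then P_{Folio} = 66.5 + (1/3)·95.25 = 98.25.
q_{Quill} = 318 − 3·95.25 + 2·98.25 = 228.75.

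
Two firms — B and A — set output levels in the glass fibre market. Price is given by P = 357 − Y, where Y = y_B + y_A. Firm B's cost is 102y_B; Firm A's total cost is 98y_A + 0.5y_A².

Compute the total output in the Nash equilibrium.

Firm B's profit: π = y_B(357 − (y_B + y_A)) − 102y_B.
∂π/∂y_B = 255 − 2y_B − y_A = 0, so y_B = 127.5 − 0.5y_A.
For A: ∂π/∂y_A = 259 − 3y_A − y_B = 0 ⇒ y_A = 259/3 − (1/3)y_B.
Substituting the second reaction function into the first: y_B = 127.5 − 0.5(259/3 − (1/3)y_B), which gives (5/6)y_B = 253/3 ⇒ y_B = 101.2.
Then y_A = 259/3 − (1/3)·101.2 = 52.6.
Total output: 101.2 + 52.6 = 153.8.

153.8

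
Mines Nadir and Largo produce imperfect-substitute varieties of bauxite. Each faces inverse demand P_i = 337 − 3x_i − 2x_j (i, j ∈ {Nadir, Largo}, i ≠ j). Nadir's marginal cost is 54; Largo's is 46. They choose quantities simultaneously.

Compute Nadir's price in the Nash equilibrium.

Mine Nadir's profit: π = x_{Nadir}(337 − 3x_{Nadir} − 2x_{Largo}) − 54x_{Nadir}.
∂π/∂x_{Nadir} = 283 − 6x_{Nadir} − 2x_{Largo} = 0 ⇒ x_{Nadir} = 283/6 − (1/3)x_{Largo}.
Similarly x_{Largo} = 48.5 − (1/3)x_{Nadir}.
Solving the two reaction functions simultaneously: (1 − (−1/3)(−1/3))x_{Nadir} = 283/6 − (1/3)·48.5, so (8/9)x_{Nadir} = 31 and x_{Nadir} = 34.875.
Then x_{Largo} = 48.5 − (1/3)·34.875 = 36.875.
P_{Nadir} = 337 − 3·34.875 − 2·36.875 = 158.625.

158.625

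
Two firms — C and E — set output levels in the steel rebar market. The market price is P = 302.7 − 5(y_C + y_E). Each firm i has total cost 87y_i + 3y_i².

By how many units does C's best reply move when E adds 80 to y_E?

-25

Firm C's profit: π = y_C(302.7 − 5(y_C + y_E)) − 87y_C − 3y_C².
∂π/∂y_C = 215.7 − 16y_C − 5y_E = 0, so y_C = 2157/160 − 0.3125y_E.
The reaction-function slope is −0.3125, so an 80-unit rise in y_E moves y_C by −0.3125 × 80 = −25. C's best response falls — the actions are strategic substitutes.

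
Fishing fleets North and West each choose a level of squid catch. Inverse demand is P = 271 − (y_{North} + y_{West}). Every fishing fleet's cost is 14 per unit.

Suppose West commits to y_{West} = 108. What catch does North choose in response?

74.5

Fishing fleet North's profit: π = y_{North}(271 − (y_{North} + y_{West})) − 14y_{North}.
∂π/∂y_{North} = 257 − 2y_{North} − y_{West} = 0, so y_{North} = 128.5 − 0.5y_{West}.
At y_{West} = 108: y_{North} = 128.5 − 0.5·108 = 74.5.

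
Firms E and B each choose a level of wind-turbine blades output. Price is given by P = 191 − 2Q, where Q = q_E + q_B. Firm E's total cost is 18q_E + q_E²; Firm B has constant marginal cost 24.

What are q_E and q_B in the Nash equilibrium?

17.9, 32.8

Firm E's profit: π = q_E(191 − 2(q_E + q_B)) − 18q_E − q_E².
∂π/∂q_E = 173 − 6q_E − 2q_B = 0, so q_E = 173/6 − (1/3)q_B.
For B: ∂π/∂q_B = 167 − 4q_B − 2q_E = 0 ⇒ q_B = 41.75 − 0.5q_E.
Substituting the second reaction function into the first: q_E = 173/6 − (1/3)(41.75 − 0.5q_E), which gives (5/6)q_E = 179/12 ⇒ q_E = 17.9.
Then q_B = 41.75 − 0.5·17.9 = 32.8.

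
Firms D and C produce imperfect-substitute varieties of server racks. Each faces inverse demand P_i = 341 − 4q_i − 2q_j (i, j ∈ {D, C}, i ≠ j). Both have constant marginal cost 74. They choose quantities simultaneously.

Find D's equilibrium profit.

Firm D's profit: π = q_D(341 − 4q_D − 2q_C) − 74q_D.
∂π/∂q_D = 267 − 8q_D − 2q_C = 0 ⇒ q_D = 33.375 − 0.25q_C.
The game is symmetric, so in equilibrium q_C = q_D: the reaction function gives 1.25q_D = 33.375, hence q_D = 26.7.
P_D = 341 − 4·26.7 − 2·26.7 = 180.8.
Profit = (180.8 − 74)·26.7 = 2851.56.

2851.56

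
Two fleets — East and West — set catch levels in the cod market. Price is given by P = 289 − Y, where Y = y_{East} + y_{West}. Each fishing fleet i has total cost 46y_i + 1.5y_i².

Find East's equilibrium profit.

4100.625

Fishing fleet East's profit: π = y_{East}(289 − (y_{East} + y_{West})) − 46y_{East} − 1.5y_{East}².
∂π/∂y_{East} = 243 − 5y_{East} − y_{West} = 0, so y_{East} = 48.6 − 0.2y_{West}.
The game is symmetric, so in equilibrium y_{West} = y_{East}: the reaction function gives 1.2y_{East} = 48.6, hence y_{East} = 40.5.
Price P = 289 − 81 = 208.
East's profit: (208 − 46)·40.5 − 1.5(40.5)² = 4100.625.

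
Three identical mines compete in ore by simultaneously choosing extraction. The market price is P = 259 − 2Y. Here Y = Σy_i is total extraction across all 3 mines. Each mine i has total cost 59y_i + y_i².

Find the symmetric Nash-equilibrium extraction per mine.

A representative mine's profit is π_i = y_i(259 − 2Y) − 59y_i − y_i², with Y = y_i + Σ_{j≠i} y_j.
First-order condition: 200 − 6y_i − 2Σ_{j≠i} y_j = 0.
With identical mines, set every y_j = y: then 200 − 6y − 4y = 0, i.e. y = 200/10 = 20.

20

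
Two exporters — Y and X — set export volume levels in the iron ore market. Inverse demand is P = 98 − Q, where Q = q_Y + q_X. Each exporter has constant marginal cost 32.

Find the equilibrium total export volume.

Exporter Y's profit: π = q_Y(98 − (q_Y + q_X)) − 32q_Y.
∂π/∂q_Y = 66 − 2q_Y − q_X = 0, so q_Y = 33 − 0.5q_X.
The game is symmetric, so in equilibrium q_X = q_Y: the reaction function gives 1.5q_Y = 33, hence q_Y = 22.
Total export volume: 22 + 22 = 44.

44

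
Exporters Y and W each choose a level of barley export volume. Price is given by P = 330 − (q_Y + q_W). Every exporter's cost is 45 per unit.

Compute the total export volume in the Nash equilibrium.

190

Exporter Y's profit: π = q_Y(330 − (q_Y + q_W)) − 45q_Y.
∂π/∂q_Y = 285 − 2q_Y − q_W = 0, so q_Y = 142.5 − 0.5q_W.
By symmetry q_W = q_Y; substituting into the reaction function, 1.5q_Y = 142.5 and q_Y = 95.
Total export volume: 95 + 95 = 190.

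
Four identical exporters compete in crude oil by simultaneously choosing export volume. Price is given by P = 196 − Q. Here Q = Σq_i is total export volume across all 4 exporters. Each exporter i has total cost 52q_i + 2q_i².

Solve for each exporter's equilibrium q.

16

A representative exporter's profit is π_i = q_i(196 − Q) − 52q_i − 2q_i², with Q = q_i + Σ_{j≠i} q_j.
First-order condition: 144 − 6q_i − Σ_{j≠i} q_j = 0.
In a symmetric equilibrium every exporter chooses the same q, so Σ_{j≠i} q_j = 3q. The condition becomes 144 − 9q = 0, giving q = 144/9 = 16.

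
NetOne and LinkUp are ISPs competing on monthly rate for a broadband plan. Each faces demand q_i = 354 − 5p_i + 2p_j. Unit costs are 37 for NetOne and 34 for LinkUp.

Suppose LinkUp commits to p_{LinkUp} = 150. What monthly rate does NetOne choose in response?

NetOne's profit: π = (p_{NetOne} − 37)(354 − 5p_{NetOne} + 2p_{LinkUp}).
∂π/∂p_{NetOne} = 539 − 10p_{NetOne} + 2p_{LinkUp} = 0 ⇒ p_{NetOne} = 53.9 + 0.2p_{LinkUp}.
At p_{LinkUp} = 150: p_{NetOne} = 53.9 + 0.2·150 = 83.9.

83.9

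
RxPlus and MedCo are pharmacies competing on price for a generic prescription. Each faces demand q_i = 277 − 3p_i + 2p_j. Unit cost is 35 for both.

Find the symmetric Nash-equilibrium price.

RxPlus's profit: π = (p_{RxPlus} − 35)(277 − 3p_{RxPlus} + 2p_{MedCo}).
∂π/∂p_{RxPlus} = 382 − 6p_{RxPlus} + 2p_{MedCo} = 0 ⇒ p_{RxPlus} = 191/3 + (1/3)p_{MedCo}.
By symmetry p_{MedCo} = p_{RxPlus}; substituting into the reaction function, (2/3)p_{RxPlus} = 191/3 and p_{RxPlus} = 95.5.

95.5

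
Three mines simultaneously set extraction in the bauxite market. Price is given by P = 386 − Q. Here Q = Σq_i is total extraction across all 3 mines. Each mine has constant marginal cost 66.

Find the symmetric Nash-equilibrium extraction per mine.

A representative mine's profit is π_i = q_i(386 − Q) − 66q_i, with Q = q_i + Σ_{j≠i} q_j.
First-order condition: 320 − 2q_i − Σ_{j≠i} q_j = 0.
In a symmetric equilibrium every mine chooses the same q, so Σ_{j≠i} q_j = 2q. The condition becomes 320 − 4q = 0, giving q = 320/4 = 80.

80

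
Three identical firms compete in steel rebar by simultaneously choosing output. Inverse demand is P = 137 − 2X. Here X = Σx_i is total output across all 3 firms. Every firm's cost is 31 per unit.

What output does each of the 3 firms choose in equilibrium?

13.25

A representative firm's profit is π_i = x_i(137 − 2X) − 31x_i, with X = x_i + Σ_{j≠i} x_j.
First-order condition: 106 − 4x_i − 2Σ_{j≠i} x_j = 0.
With identical firms, set every x_j = x: then 106 − 4x − 4x = 0, i.e. x = 106/8 = 13.25.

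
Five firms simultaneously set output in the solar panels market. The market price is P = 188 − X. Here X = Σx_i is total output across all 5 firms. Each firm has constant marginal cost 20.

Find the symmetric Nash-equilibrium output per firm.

28

A representative firm's profit is π_i = x_i(188 − X) − 20x_i, with X = x_i + Σ_{j≠i} x_j.
First-order condition: 168 − 2x_i − Σ_{j≠i} x_j = 0.
Imposing symmetry (x_j = x for all j) turns Σ_{j≠i} x_j into 4x, so 168 = 6x and x = 28.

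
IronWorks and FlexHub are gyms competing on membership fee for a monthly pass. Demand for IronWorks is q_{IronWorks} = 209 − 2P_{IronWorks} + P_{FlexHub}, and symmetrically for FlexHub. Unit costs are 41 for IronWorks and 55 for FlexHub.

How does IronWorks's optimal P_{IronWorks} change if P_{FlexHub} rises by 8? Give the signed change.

IronWorks's profit: π = (P_{IronWorks} − 41)(209 − 2P_{IronWorks} + P_{FlexHub}).
∂π/∂P_{IronWorks} = 291 − 4P_{IronWorks} + P_{FlexHub} = 0 ⇒ P_{IronWorks} = 72.75 + 0.25P_{FlexHub}.
The reaction-function slope is 0.25, so an 8-unit rise in P_{FlexHub} moves P_{IronWorks} by 0.25 × 8 = 2. IronWorks's best response rises — the actions are strategic complements.

2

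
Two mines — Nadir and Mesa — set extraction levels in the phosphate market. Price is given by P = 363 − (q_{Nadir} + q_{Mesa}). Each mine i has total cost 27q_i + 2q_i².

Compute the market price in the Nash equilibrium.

Mine Nadir's profit: π = q_{Nadir}(363 − (q_{Nadir} + q_{Mesa})) − 27q_{Nadir} − 2q_{Nadir}².
∂π/∂q_{Nadir} = 336 − 6q_{Nadir} − q_{Mesa} = 0, so q_{Nadir} = 56 − (1/6)q_{Mesa}.
The game is symmetric, so in equilibrium q_{Mesa} = q_{Nadir}: the reaction function gives (7/6)q_{Nadir} = 56, hence q_{Nadir} = 48.
Equilibrium price: P = 363 − 96 = 267.

267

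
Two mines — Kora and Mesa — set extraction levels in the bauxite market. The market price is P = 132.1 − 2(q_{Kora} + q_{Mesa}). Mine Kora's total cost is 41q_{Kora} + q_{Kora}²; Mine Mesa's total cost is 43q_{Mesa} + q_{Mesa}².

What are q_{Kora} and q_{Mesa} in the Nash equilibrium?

Mine Kora's profit: π = q_{Kora}(132.1 − 2(q_{Kora} + q_{Mesa})) − 41q_{Kora} − q_{Kora}².
∂π/∂q_{Kora} = 91.1 − 6q_{Kora} − 2q_{Mesa} = 0, so q_{Kora} = 911/60 − (1/3)q_{Mesa}.
By the same steps for Mesa: q_{Mesa} = 14.85 − (1/3)q_{Kora}.
Substituting the second reaction function into the first: q_{Kora} = 911/60 − (1/3)(14.85 − (1/3)q_{Kora}), which gives (8/9)q_{Kora} = 307/30 ⇒ q_{Kora} = 11.5125.
Then q_{Mesa} = 14.85 − (1/3)·11.5125 = 11.0125.

11.5125, 11.0125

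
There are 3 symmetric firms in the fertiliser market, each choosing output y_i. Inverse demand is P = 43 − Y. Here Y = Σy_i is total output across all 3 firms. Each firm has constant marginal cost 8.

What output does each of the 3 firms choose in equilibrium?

A representative firm's profit is π_i = y_i(43 − Y) − 8y_i, with Y = y_i + Σ_{j≠i} y_j.
First-order condition: 35 − 2y_i − Σ_{j≠i} y_j = 0.
In a symmetric equilibrium every firm chooses the same y, so Σ_{j≠i} y_j = 2y. The condition becomes 35 − 4y = 0, giving y = 35/4 = 8.75.

8.75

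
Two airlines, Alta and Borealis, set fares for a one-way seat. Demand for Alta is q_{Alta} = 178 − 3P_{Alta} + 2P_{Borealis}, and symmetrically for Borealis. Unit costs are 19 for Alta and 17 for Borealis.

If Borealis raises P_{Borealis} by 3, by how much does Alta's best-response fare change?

Alta's profit: π = (P_{Alta} − 19)(178 − 3P_{Alta} + 2P_{Borealis}).
∂π/∂P_{Alta} = 235 − 6P_{Alta} + 2P_{Borealis} = 0 ⇒ P_{Alta} = 235/6 + (1/3)P_{Borealis}.
The reaction-function slope is 1/3, so a 3-unit rise in P_{Borealis} moves P_{Alta} by 1/3 × 3 = 1. Alta's best response rises — the actions are strategic complements.

1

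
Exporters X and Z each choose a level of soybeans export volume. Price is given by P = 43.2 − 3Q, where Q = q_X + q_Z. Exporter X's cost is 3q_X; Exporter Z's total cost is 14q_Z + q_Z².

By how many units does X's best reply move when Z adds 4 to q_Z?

Exporter X's profit: π = q_X(43.2 − 3(q_X + q_Z)) − 3q_X.
∂π/∂q_X = 40.2 − 6q_X − 3q_Z = 0, so q_X = 6.7 − 0.5q_Z.
The reaction-function slope is −0.5, so a 4-unit rise in q_Z moves q_X by −0.5 × 4 = −2. X's best response falls — the actions are strategic substitutes.

-2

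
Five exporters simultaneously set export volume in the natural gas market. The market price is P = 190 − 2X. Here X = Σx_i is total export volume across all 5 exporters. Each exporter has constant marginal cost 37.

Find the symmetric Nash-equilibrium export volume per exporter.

A representative exporter's profit is π_i = x_i(190 − 2X) − 37x_i, with X = x_i + Σ_{j≠i} x_j.
First-order condition: 153 − 4x_i − 2Σ_{j≠i} x_j = 0.
Imposing symmetry (x_j = x for all j) turns Σ_{j≠i} x_j into 4x, so 153 = 12x and x = 12.75.

12.75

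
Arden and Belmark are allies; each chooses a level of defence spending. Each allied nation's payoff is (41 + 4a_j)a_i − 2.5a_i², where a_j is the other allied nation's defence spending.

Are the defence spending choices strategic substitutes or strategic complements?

Arden's payoff is (41 + 4a_B)a_A − 2.5a_A².
∂π/∂a_A = 41 + 4a_B − 5a_A = 0, so a_A = 8.2 + 0.8a_B.
The best-response slope da_A/da_B = 0.8 > 0: the reaction function is upward-sloping, so the choices are strategic complements.

strategic complements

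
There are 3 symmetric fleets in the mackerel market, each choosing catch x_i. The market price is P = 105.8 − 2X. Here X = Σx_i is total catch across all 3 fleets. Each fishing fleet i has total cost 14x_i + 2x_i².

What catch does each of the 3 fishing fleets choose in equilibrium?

7.65

A representative fishing fleet's profit is π_i = x_i(105.8 − 2X) − 14x_i − 2x_i², with X = x_i + Σ_{j≠i} x_j.
First-order condition: 91.8 − 8x_i − 2Σ_{j≠i} x_j = 0.
In a symmetric equilibrium every fishing fleet chooses the same x, so Σ_{j≠i} x_j = 2x. The condition becomes 91.8 − 12x = 0, giving x = 91.8/12 = 7.65.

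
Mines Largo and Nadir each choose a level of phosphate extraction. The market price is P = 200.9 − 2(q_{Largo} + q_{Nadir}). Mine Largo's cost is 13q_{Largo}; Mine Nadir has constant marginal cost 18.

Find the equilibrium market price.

Mine Largo's profit: π = q_{Largo}(200.9 − 2(q_{Largo} + q_{Nadir})) − 13q_{Largo}.
∂π/∂q_{Largo} = 187.9 − 4q_{Largo} − 2q_{Nadir} = 0, so q_{Largo} = 46.975 − 0.5q_{Nadir}.
By the same steps for Nadir: q_{Nadir} = 45.725 − 0.5q_{Largo}.
Solving the two reaction functions simultaneously: (1 − (−0.5)(−0.5))q_{Largo} = 46.975 − 0.5·45.725, so 0.75q_{Largo} = 24.1125 and q_{Largo} = 32.15.
Then q_{Nadir} = 45.725 − 0.5·32.15 = 29.65.
Equilibrium price: P = 200.9 − 2·61.8 = 77.3.

77.3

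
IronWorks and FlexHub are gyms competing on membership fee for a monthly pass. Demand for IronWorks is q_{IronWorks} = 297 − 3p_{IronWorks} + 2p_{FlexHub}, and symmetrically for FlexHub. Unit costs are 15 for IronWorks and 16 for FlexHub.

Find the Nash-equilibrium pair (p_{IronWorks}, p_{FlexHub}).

IronWorks's profit: π = (p_{IronWorks} − 15)(297 − 3p_{IronWorks} + 2p_{FlexHub}).
∂π/∂p_{IronWorks} = 342 − 6p_{IronWorks} + 2p_{FlexHub} = 0 ⇒ p_{IronWorks} = 57 + (1/3)p_{FlexHub}.
Similarly p_{FlexHub} = 57.5 + (1/3)p_{IronWorks}.
Solving the two reaction functions simultaneously: (1 − (1/3)(1/3))p_{IronWorks} = 57 + (1/3)·57.5, so (8/9)p_{IronWorks} = 457/6 and p_{IronWorks} = 85.6875.
Then p_{FlexHub} = 57.5 + (1/3)·85.6875 = 86.0625.

85.6875, 86.0625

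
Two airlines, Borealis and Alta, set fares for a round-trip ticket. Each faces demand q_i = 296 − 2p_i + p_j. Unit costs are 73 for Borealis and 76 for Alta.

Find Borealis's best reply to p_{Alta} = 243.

Borealis's profit: π = (p_{Borealis} − 73)(296 − 2p_{Borealis} + p_{Alta}).
∂π/∂p_{Borealis} = 442 − 4p_{Borealis} + p_{Alta} = 0 ⇒ p_{Borealis} = 110.5 + 0.25p_{Alta}.
At p_{Alta} = 243: p_{Borealis} = 110.5 + 0.25·243 = 171.25.

171.25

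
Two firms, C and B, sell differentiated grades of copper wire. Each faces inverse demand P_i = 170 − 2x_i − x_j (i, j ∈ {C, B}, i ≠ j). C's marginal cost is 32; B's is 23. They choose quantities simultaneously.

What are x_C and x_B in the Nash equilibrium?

27, 30

Firm C's profit: π = x_C(170 − 2x_C − x_B) − 32x_C.
∂π/∂x_C = 138 − 4x_C − x_B = 0 ⇒ x_C = 34.5 − 0.25x_B.
Similarly x_B = 36.75 − 0.25x_C.
Solving the two reaction functions simultaneously: (1 − (−0.25)(−0.25))x_C = 34.5 − 0.25·36.75, so 0.9375x_C = 25.3125 and x_C = 27.
Then x_B = 36.75 − 0.25·27 = 30.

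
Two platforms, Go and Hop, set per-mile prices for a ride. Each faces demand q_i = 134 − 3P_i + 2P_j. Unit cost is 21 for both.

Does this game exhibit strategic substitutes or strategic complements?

Go's profit: π = (P_{Go} − 21)(134 − 3P_{Go} + 2P_{Hop}).
∂π/∂P_{Go} = 197 − 6P_{Go} + 2P_{Hop} = 0 ⇒ P_{Go} = 197/6 + (1/3)P_{Hop}.
The best-response slope dP_{Go}/dP_{Hop} = 1/3 > 0: the reaction function is upward-sloping, so the choices are strategic complements.

strategic complements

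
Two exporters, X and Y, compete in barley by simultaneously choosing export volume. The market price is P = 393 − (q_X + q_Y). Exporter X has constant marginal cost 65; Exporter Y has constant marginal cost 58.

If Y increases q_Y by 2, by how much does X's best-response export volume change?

Exporter X's profit: π = q_X(393 − (q_X + q_Y)) − 65q_X.
∂π/∂q_X = 328 − 2q_X − q_Y = 0, so q_X = 164 − 0.5q_Y.
The reaction-function slope is −0.5, so a 2-unit rise in q_Y moves q_X by −0.5 × 2 = −1. X's best response falls — the actions are strategic substitutes.

-1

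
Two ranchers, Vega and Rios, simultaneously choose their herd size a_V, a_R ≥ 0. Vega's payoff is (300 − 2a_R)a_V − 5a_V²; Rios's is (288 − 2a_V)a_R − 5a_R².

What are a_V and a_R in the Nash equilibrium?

Expanding Vega's payoff: 300a_V − 2a_Ra_V − 5a_V².
∂π/∂a_V = 300 − 2a_R − 10a_V = 0, so a_V = 30 − 0.2a_R.
Likewise for Rios: a_R = 28.8 − 0.2a_V.
Solving the two reaction functions simultaneously: (1 − (−0.2)(−0.2))a_V = 30 − 0.2·28.8, so 0.96a_V = 24.24 and a_V = 25.25.
Then a_R = 28.8 − 0.2·25.25 = 23.75.

25.25, 23.75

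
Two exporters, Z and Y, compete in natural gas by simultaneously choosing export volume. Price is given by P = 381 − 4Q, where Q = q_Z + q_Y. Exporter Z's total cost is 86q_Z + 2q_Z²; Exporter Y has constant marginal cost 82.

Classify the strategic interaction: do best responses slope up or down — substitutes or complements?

strategic substitutes

Exporter Z's profit: π = q_Z(381 − 4(q_Z + q_Y)) − 86q_Z − 2q_Z².
∂π/∂q_Z = 295 − 12q_Z − 4q_Y = 0, so q_Z = 295/12 − (1/3)q_Y.
The best-response slope dq_Z/dq_Y = −1/3 < 0: the reaction function is downward-sloping, so the choices are strategic substitutes.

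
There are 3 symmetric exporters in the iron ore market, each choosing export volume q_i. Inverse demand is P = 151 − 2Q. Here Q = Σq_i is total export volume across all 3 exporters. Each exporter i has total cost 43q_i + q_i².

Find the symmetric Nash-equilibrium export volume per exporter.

A representative exporter's profit is π_i = q_i(151 − 2Q) − 43q_i − q_i², with Q = q_i + Σ_{j≠i} q_j.
First-order condition: 108 − 6q_i − 2Σ_{j≠i} q_j = 0.
In a symmetric equilibrium every exporter chooses the same q, so Σ_{j≠i} q_j = 2q. The condition becomes 108 − 10q = 0, giving q = 108/10 = 10.8.

10.8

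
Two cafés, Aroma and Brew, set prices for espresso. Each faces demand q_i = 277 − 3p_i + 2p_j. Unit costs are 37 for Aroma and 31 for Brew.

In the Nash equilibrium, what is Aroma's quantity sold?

Aroma's profit: π = (p_{Aroma} − 37)(277 − 3p_{Aroma} + 2p_{Brew}).
∂π/∂p_{Aroma} = 388 − 6p_{Aroma} + 2p_{Brew} = 0 ⇒ p_{Aroma} = 194/3 + (1/3)p_{Brew}.
Similarly p_{Brew} = 185/3 + (1/3)p_{Aroma}.
Solving the two reaction functions simultaneously: (1 − (1/3)(1/3))p_{Aroma} = 194/3 + (1/3)·(185/3), so (8/9)p_{Aroma} = 767/9 and p_{Aroma} = 95.875.
Then p_{Brew} = 185/3 + (1/3)·95.875 = 93.625.
q_{Aroma} = 277 − 3·95.875 + 2·93.625 = 176.625.

176.625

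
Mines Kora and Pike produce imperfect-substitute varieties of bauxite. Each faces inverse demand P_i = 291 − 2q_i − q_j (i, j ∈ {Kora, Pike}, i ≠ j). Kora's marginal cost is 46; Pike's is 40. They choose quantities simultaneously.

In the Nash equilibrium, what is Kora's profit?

Mine Kora's profit: π = q_{Kora}(291 − 2q_{Kora} − q_{Pike}) − 46q_{Kora}.
∂π/∂q_{Kora} = 245 − 4q_{Kora} − q_{Pike} = 0 ⇒ q_{Kora} = 61.25 − 0.25q_{Pike}.
Similarly q_{Pike} = 62.75 − 0.25q_{Kora}.
Solving the two reaction functions simultaneously: (1 − (−0.25)(−0.25))q_{Kora} = 61.25 − 0.25·62.75, so 0.9375q_{Kora} = 45.5625 and q_{Kora} = 48.6.
Then q_{Pike} = 62.75 − 0.25·48.6 = 50.6.
P_{Kora} = 291 − 2·48.6 − 50.6 = 143.2.
Profit = (143.2 − 46)·48.6 = 4723.92.

4723.92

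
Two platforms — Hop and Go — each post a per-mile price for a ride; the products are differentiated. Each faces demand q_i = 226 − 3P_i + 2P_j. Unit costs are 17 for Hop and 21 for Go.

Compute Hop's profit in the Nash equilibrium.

Hop's profit: π = (P_{Hop} − 17)(226 − 3P_{Hop} + 2P_{Go}).
∂π/∂P_{Hop} = 277 − 6P_{Hop} + 2P_{Go} = 0 ⇒ P_{Hop} = 277/6 + (1/3)P_{Go}.
Similarly P_{Go} = 289/6 + (1/3)P_{Hop}.
Plugging P_{Go} into Hop's best response: P_{Hop} = 277/6 + (1/3)(289/6 + (1/3)P_{Hop}) ⇒ (8/9)P_{Hop} = 560/9, so P_{Hop} = 70.
Then P_{Go} = 289/6 + (1/3)·70 = 71.5.
q_{Hop} = 226 − 3·70 + 2·71.5 = 159.
Profit = (70 − 17)·159 = 8427.

8427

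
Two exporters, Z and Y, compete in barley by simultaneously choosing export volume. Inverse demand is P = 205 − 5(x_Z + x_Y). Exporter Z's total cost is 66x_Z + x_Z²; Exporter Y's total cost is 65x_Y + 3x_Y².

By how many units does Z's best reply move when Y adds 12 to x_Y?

-5

Exporter Z's profit: π = x_Z(205 − 5(x_Z + x_Y)) − 66x_Z − x_Z².
∂π/∂x_Z = 139 − 12x_Z − 5x_Y = 0, so x_Z = 139/12 − (5/12)x_Y.
The reaction-function slope is −5/12, so a 12-unit rise in x_Y moves x_Z by −5/12 × 12 = −5. Z's best response falls — the actions are strategic substitutes.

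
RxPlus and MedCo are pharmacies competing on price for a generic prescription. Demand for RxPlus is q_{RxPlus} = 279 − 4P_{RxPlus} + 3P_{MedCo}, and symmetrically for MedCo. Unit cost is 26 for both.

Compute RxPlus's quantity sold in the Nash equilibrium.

202.4

RxPlus's profit: π = (P_{RxPlus} − 26)(279 − 4P_{RxPlus} + 3P_{MedCo}).
∂π/∂P_{RxPlus} = 383 − 8P_{RxPlus} + 3P_{MedCo} = 0 ⇒ P_{RxPlus} = 47.875 + 0.375P_{MedCo}.
Setting P_{RxPlus} = P_{MedCo} in the reaction function: P_{RxPlus} = 47.875 + 0.375P_{RxPlus}, so P_{RxPlus} = 47.875 / 0.625 = 76.6.
q_{RxPlus} = 279 − 4·76.6 + 3·76.6 = 202.4.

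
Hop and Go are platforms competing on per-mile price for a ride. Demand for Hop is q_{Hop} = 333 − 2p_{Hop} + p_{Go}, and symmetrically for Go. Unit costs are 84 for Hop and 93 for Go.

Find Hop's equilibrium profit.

14179.28

Hop's profit: π = (p_{Hop} − 84)(333 − 2p_{Hop} + p_{Go}).
∂π/∂p_{Hop} = 501 − 4p_{Hop} + p_{Go} = 0 ⇒ p_{Hop} = 125.25 + 0.25p_{Go}.
Similarly p_{Go} = 129.75 + 0.25p_{Hop}.
Solving the two reaction functions simultaneously: (1 − (0.25)(0.25))p_{Hop} = 125.25 + 0.25·129.75, so 0.9375p_{Hop} = 157.6875 and p_{Hop} = 168.2.
Then p_{Go} = 129.75 + 0.25·168.2 = 171.8.
q_{Hop} = 333 − 2·168.2 + 171.8 = 168.4.
Profit = (168.2 − 84)·168.4 = 14179.28.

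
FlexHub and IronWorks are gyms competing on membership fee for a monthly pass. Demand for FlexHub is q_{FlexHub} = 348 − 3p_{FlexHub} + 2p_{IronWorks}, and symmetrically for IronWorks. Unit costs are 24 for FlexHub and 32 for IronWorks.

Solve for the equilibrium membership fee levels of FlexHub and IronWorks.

106.5, 109.5

FlexHub's profit: π = (p_{FlexHub} − 24)(348 − 3p_{FlexHub} + 2p_{IronWorks}).
∂π/∂p_{FlexHub} = 420 − 6p_{FlexHub} + 2p_{IronWorks} = 0 ⇒ p_{FlexHub} = 70 + (1/3)p_{IronWorks}.
Similarly p_{IronWorks} = 74 + (1/3)p_{FlexHub}.
Solving the two reaction functions simultaneously: (1 − (1/3)(1/3))p_{FlexHub} = 70 + (1/3)·74, so (8/9)p_{FlexHub} = 284/3 and p_{FlexHub} = 106.5.
Then p_{IronWorks} = 74 + (1/3)·106.5 = 109.5.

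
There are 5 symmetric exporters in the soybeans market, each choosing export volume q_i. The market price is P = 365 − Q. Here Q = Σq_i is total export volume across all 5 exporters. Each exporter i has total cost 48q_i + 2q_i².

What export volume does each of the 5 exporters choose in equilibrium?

31.7

A representative exporter's profit is π_i = q_i(365 − Q) − 48q_i − 2q_i², with Q = q_i + Σ_{j≠i} q_j.
First-order condition: 317 − 6q_i − Σ_{j≠i} q_j = 0.
With identical exporters, set every q_j = q: then 317 − 6q − 4q = 0, i.e. q = 317/10 = 31.7.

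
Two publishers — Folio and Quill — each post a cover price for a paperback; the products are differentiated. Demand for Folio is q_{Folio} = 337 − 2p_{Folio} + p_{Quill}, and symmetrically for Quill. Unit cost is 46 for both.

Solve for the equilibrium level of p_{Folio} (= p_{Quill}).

Folio's profit: π = (p_{Folio} − 46)(337 − 2p_{Folio} + p_{Quill}).
∂π/∂p_{Folio} = 429 − 4p_{Folio} + p_{Quill} = 0 ⇒ p_{Folio} = 107.25 + 0.25p_{Quill}.
By symmetry p_{Quill} = p_{Folio}; substituting into the reaction function, 0.75p_{Folio} = 107.25 and p_{Folio} = 143.

143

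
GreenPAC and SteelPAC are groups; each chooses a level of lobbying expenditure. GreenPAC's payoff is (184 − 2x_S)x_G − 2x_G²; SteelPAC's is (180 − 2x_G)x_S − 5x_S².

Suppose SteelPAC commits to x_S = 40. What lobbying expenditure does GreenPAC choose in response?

Expanding GreenPAC's payoff: 184x_G − 2x_Sx_G − 2x_G².
∂π/∂x_G = 184 − 2x_S − 4x_G = 0, so x_G = 46 − 0.5x_S.
At x_S = 40: x_G = 46 − 0.5·40 = 26.

26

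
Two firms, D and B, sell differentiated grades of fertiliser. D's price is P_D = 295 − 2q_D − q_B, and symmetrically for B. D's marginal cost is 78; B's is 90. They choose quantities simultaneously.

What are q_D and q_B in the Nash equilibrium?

Firm D's profit: π = q_D(295 − 2q_D − q_B) − 78q_D.
∂π/∂q_D = 217 − 4q_D − q_B = 0 ⇒ q_D = 54.25 − 0.25q_B.
Similarly q_B = 51.25 − 0.25q_D.
Substituting the second reaction function into the first: q_D = 54.25 − 0.25(51.25 − 0.25q_D), which gives 0.9375q_D = 41.4375 ⇒ q_D = 44.2.
Then q_B = 51.25 − 0.25·44.2 = 40.2.

44.2, 40.2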